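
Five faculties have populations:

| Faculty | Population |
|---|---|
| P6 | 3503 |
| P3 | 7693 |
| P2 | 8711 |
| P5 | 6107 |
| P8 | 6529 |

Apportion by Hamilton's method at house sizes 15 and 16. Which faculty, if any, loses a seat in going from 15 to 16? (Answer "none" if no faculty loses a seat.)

none

At 15 seats: P6 2, P3 3, P2 4, P5 3, P8 3.
At 16 seats: P6 2, P3 4, P2 4, P5 3, P8 3.
No faculty's allocation decreased.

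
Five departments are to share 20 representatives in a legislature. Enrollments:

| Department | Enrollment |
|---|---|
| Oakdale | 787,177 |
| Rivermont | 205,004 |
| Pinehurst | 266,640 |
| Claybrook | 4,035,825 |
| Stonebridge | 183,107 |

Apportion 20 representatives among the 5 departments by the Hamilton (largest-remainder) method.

Oakdale: 3, Rivermont: 1, Pinehurst: 1, Claybrook: 15, Stonebridge: 0

The standard divisor is 5477753/20 ≈ 273887.65.
Standard quotas: Oakdale 2.8741, Rivermont 0.7485, Pinehurst 0.9735, Claybrook 14.7353, Stonebridge 0.6685.
Lower quotas: Oakdale 2, Rivermont 0, Pinehurst 0, Claybrook 14, Stonebridge 0 (sum 16, leaving 4 seats).
Remainders in descending order: Pinehurst 0.9735, Oakdale 0.8741, Rivermont 0.7485, Claybrook 0.7353, Stonebridge 0.6685.
The surplus seats go to Pinehurst, Oakdale, Rivermont, Claybrook.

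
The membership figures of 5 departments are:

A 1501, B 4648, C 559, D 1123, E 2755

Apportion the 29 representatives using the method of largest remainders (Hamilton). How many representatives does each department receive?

A 4, B 13, C 1, D 3, E 8

The standard divisor is 10586/29 ≈ 365.034.
Standard quotas: A 4.112, B 12.733, C 1.531, D 3.076, E 7.547.
Lower quotas: A 4, B 12, C 1, D 3, E 7 (sum 27, leaving 2 seats).
Remainders in descending order: B 0.733, E 0.547, C 0.531, A 0.112, D 0.076.
Largest remainders: B, E receive the extra seats.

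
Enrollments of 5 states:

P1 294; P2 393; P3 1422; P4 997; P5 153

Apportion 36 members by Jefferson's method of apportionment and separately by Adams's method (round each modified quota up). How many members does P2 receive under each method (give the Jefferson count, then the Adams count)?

Jefferson: P1 3, P2 4, P3 17, P4 11, P5 1.
Adams: P1 3, P2 5, P3 15, P4 11, P5 2.
P2 gets 4 under Jefferson and 5 under Adams.

4 and 5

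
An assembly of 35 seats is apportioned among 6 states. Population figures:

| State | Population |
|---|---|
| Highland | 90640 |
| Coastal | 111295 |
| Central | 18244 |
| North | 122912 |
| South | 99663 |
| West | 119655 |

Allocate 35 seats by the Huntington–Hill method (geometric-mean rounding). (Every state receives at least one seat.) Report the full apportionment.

With divisor 16207: modified quotas Highland 5.593, Coastal 6.867, Central 1.126, North 7.584, South 6.149, West 7.383.
Geometric-mean thresholds: Highland √(5·6)=5.477, Coastal √(6·7)=6.481, Central √(1·2)=1.414, North √(7·8)=7.483, South √(6·7)=6.481, West √(7·8)=7.483.
Each quota rounded against its threshold gives Highland 6, Coastal 7, Central 1, North 8, South 6, West 7 (total 35).

Highland 6, Coastal 7, Central 1, North 8, South 6, West 7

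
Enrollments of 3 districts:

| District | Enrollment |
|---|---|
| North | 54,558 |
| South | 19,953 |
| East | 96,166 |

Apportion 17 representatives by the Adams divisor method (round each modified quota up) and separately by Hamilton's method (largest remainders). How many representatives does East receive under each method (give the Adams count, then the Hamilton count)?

9 and 10

Adams: North 6, South 2, East 9.
Hamilton: North 5, South 2, East 10.
East gets 9 under Adams and 10 under Hamilton.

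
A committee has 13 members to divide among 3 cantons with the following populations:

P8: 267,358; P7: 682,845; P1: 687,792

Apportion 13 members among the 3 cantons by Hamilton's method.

P8=2; P7=5; P1=6

Standard divisor: 1637995 ÷ 13 ≈ 125999.615.
Standard quotas: P8 2.1219, P7 5.4194, P1 5.4587.
Lower quotas: P8 2, P7 5, P1 5 (sum 12, leaving 1 seat).
Remainders in descending order: P1 0.4587, P7 0.4194, P8 0.1219.
Largest remainder: P1 receives the extra seat.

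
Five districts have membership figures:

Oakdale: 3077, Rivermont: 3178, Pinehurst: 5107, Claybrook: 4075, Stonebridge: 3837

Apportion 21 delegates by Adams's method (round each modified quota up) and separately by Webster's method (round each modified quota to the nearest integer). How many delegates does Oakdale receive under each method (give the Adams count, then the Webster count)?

4 and 3

Adams: Oakdale 4, Rivermont 4, Pinehurst 5, Claybrook 4, Stonebridge 4.
Webster: Oakdale 3, Rivermont 4, Pinehurst 6, Claybrook 4, Stonebridge 4.
Oakdale gets 4 under Adams and 3 under Webster.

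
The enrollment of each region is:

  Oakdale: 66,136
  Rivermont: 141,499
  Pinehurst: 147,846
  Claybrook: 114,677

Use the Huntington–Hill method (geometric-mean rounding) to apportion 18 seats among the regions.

Oakdale 3; Rivermont 5; Pinehurst 6; Claybrook 4

With divisor 26413: modified quotas Oakdale 2.504, Rivermont 5.357, Pinehurst 5.597, Claybrook 4.342.
Geometric-mean thresholds: Oakdale √(2·3)=2.449, Rivermont √(5·6)=5.477, Pinehurst √(5·6)=5.477, Claybrook √(4·5)=4.472.
Each quota rounded against its threshold gives Oakdale 3, Rivermont 5, Pinehurst 6, Claybrook 4 (total 18).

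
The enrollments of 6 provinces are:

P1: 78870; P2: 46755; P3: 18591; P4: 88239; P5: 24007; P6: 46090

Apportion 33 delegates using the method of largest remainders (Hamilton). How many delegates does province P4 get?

10

The standard divisor is 302552/33 ≈ 9168.242.
Standard quotas: P1 8.6025, P2 5.0997, P3 2.0278, P4 9.6244, P5 2.6185, P6 5.0271.
Lower quotas: P1 8, P2 5, P3 2, P4 9, P5 2, P6 5 (sum 31, leaving 2 seats).
Remainders in descending order: P4 0.6244, P5 0.6185, P1 0.6025, P2 0.0997, P3 0.0278, P6 0.0271.
The surplus seats go to P4, P5.
P4 receives 10.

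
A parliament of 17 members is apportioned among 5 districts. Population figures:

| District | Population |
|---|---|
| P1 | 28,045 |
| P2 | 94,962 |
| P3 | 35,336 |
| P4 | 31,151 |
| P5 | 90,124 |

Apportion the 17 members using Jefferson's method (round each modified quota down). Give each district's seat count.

Standard divisor 279618/17 ≈ 16448.118; standard quotas: P1 1.705, P2 5.773, P3 2.148, P4 1.894, P5 5.479.
Rounding down gives 1, 5, 2, 1, 5 = 14 seats, so the divisor must be adjusted.
With modified divisor 14500: modified quotas P1 1.934, P2 6.549, P3 2.437, P4 2.148, P5 6.215.
Rounding down: P1 1, P2 6, P3 2, P4 2, P5 6 (total 17).

P1 1, P2 6, P3 2, P4 2, P5 6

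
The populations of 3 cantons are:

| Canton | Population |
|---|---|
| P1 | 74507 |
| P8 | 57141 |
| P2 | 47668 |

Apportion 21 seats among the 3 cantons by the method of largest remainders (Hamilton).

Standard divisor: 179316 ÷ 21 ≈ 8538.857.
Standard quotas: P1 8.7256, P8 6.6919, P2 5.5825.
Lower quotas: P1 8, P8 6, P2 5 (sum 19, leaving 2 seats).
Remainders in descending order: P1 0.7256, P8 0.6919, P2 0.5825.
The surplus seats go to P1, P8.

P1 9, P8 7, P2 5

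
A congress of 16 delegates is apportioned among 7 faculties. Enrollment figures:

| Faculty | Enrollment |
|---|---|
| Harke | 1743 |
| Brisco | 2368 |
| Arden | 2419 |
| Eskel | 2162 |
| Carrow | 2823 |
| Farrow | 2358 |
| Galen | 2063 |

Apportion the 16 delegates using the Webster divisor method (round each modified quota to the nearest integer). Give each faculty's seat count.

Standard divisor 15936/16 ≈ 996; standard quotas: Harke 1.750, Brisco 2.378, Arden 2.429, Eskel 2.171, Carrow 2.834, Farrow 2.367, Galen 2.071.
Rounding to the nearest integer gives 2, 2, 2, 2, 3, 2, 2 = 15 seats, so the divisor must be adjusted.
With modified divisor 957: modified quotas Harke 1.821, Brisco 2.474, Arden 2.528, Eskel 2.259, Carrow 2.950, Farrow 2.464, Galen 2.156.
Rounding to the nearest integer: Harke 2, Brisco 2, Arden 3, Eskel 2, Carrow 3, Farrow 2, Galen 2 (total 16).

Harke 2, Brisco 2, Arden 3, Eskel 2, Carrow 3, Farrow 2, Galen 2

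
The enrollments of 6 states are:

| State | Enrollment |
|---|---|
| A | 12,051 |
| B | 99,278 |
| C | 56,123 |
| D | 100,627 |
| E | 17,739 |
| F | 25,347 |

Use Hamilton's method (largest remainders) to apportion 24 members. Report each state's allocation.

Standard divisor: 311165 ÷ 24 ≈ 12965.208.
Standard quotas: A 0.9295, B 7.6573, C 4.3287, D 7.7613, E 1.3682, F 1.9550.
Lower quotas: A 0, B 7, C 4, D 7, E 1, F 1 (sum 20, leaving 4 seats).
Remainders in descending order: F 0.9550, A 0.9295, D 0.7613, B 0.6573, E 0.3682, C 0.3287.
Largest remainders: F, A, D, B receive the extra seats.

A=1, B=8, C=4, D=8, E=1, F=2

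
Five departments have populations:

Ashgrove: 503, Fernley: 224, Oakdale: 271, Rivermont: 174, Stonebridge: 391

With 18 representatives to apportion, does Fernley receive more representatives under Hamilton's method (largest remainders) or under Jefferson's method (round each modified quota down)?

Hamilton

Hamilton: Ashgrove 6, Fernley 3, Oakdale 3, Rivermont 2, Stonebridge 4.
Jefferson: Ashgrove 6, Fernley 2, Oakdale 3, Rivermont 2, Stonebridge 5.
Fernley gets 3 under Hamilton and 2 under Jefferson.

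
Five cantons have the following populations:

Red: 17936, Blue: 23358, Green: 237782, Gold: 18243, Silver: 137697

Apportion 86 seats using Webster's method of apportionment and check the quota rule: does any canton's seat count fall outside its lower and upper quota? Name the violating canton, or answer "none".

Green

Standard quotas: Red 3.546, Blue 4.618, Green 47.008, Gold 3.607, Silver 27.222.
Webster allocation: Red 4, Blue 5, Green 46, Gold 4, Silver 27.
Green has quota 47.008 (lower 47, upper 48) but receives 46 — outside the quota interval.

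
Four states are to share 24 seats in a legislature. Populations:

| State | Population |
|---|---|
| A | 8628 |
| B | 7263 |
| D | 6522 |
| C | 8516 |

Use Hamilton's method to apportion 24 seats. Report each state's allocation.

A: 7; B: 6; D: 5; C: 6

Total 30929; standard divisor 30929/24 ≈ 1288.708.
Standard quotas: A 6.6951, B 5.6359, D 5.0609, C 6.6082.
Lower quotas: A 6, B 5, D 5, C 6 (sum 22, leaving 2 seats).
Remainders in descending order: A 0.6951, B 0.6359, C 0.6082, D 0.0609.
Largest remainders: A, B receive the extra seats.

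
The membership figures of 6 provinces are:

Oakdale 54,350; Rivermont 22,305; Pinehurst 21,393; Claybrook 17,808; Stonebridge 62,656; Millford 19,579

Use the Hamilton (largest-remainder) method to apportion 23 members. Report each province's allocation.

Oakdale 6, Rivermont 3, Pinehurst 3, Claybrook 2, Stonebridge 7, Millford 2

Standard divisor: 198091 ÷ 23 ≈ 8612.652.
Standard quotas: Oakdale 6.3105, Rivermont 2.5898, Pinehurst 2.4839, Claybrook 2.0677, Stonebridge 7.2749, Millford 2.2733.
Lower quotas: Oakdale 6, Rivermont 2, Pinehurst 2, Claybrook 2, Stonebridge 7, Millford 2 (sum 21, leaving 2 seats).
Remainders in descending order: Rivermont 0.5898, Pinehurst 0.4839, Oakdale 0.3105, Stonebridge 0.2749, Millford 0.2733, Claybrook 0.0677.
The surplus seats go to Rivermont, Pinehurst.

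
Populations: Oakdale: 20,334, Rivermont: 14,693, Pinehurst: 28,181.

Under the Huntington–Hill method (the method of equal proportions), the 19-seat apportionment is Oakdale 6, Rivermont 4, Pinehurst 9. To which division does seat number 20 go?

Priority for the next seat is population ÷ (√(s·(s+1))).
Priorities: Oakdale 3137.604, Rivermont 3285.455, Pinehurst 2970.538.
Highest priority: Rivermont.

Rivermont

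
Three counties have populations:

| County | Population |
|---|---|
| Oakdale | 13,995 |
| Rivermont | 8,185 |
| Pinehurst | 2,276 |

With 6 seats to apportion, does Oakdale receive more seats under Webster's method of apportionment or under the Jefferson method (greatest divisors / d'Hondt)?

Jefferson

Webster: Oakdale 3, Rivermont 2, Pinehurst 1.
Jefferson: Oakdale 4, Rivermont 2, Pinehurst 0.
Oakdale gets 3 under Webster and 4 under Jefferson.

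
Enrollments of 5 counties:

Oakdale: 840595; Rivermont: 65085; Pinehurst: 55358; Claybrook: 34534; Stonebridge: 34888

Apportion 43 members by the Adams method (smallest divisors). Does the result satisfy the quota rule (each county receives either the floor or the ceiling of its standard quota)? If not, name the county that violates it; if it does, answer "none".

Oakdale

Standard quotas: Oakdale 35.077, Rivermont 2.716, Pinehurst 2.310, Claybrook 1.441, Stonebridge 1.456.
Adams allocation: Oakdale 33, Rivermont 3, Pinehurst 3, Claybrook 2, Stonebridge 2.
Oakdale has quota 35.077 (lower 35, upper 36) but receives 33 — outside the quota interval.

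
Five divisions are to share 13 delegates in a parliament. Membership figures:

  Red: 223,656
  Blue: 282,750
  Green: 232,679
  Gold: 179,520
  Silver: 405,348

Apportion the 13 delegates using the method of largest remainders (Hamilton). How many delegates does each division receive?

The standard divisor is 1323953/13 ≈ 101842.538.
Standard quotas: Red 2.1961, Blue 2.7763, Green 2.2847, Gold 1.7627, Silver 3.9801.
Lower quotas: Red 2, Blue 2, Green 2, Gold 1, Silver 3 (sum 10, leaving 3 seats).
Remainders in descending order: Silver 0.9801, Blue 0.7763, Gold 0.7627, Green 0.2847, Red 0.1961.
Largest remainders: Silver, Blue, Gold receive the extra seats.

Red 2, Blue 3, Green 2, Gold 2, Silver 4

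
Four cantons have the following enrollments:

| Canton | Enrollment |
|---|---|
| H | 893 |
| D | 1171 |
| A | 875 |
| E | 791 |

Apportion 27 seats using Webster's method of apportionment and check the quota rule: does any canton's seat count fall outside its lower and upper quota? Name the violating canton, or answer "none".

Standard quotas: H 6.464, D 8.476, A 6.334, E 5.726.
Webster allocation: H 6, D 9, A 6, E 6.
Every allocation lies between the lower and upper quota.

none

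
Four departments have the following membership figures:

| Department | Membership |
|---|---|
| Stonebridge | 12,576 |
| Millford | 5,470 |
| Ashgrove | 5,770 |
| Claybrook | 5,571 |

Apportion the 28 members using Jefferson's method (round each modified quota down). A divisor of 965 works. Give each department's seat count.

Stonebridge 13, Millford 5, Ashgrove 5, Claybrook 5

With modified divisor 965: modified quotas Stonebridge 13.032, Millford 5.668, Ashgrove 5.979, Claybrook 5.773.
Rounding down: Stonebridge 13, Millford 5, Ashgrove 5, Claybrook 5 (total 28).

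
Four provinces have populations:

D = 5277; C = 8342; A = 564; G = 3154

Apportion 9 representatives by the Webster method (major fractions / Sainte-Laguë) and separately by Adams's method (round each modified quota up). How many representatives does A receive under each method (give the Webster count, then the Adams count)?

Webster: D 3, C 4, A 0, G 2.
Adams: D 2, C 4, A 1, G 2.
A gets 0 under Webster and 1 under Adams.

0 and 1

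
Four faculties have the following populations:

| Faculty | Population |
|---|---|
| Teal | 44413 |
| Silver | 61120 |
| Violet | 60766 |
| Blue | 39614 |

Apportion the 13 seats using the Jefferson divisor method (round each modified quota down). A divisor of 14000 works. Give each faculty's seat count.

Teal=3, Silver=4, Violet=4, Blue=2

With modified divisor 14000: modified quotas Teal 3.172, Silver 4.366, Violet 4.340, Blue 2.830.
Rounding down: Teal 3, Silver 4, Violet 4, Blue 2 (total 13).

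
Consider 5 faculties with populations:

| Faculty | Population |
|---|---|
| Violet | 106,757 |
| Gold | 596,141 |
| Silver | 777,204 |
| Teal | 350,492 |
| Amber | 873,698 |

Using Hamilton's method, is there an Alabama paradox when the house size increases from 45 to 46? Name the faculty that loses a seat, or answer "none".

none

At 45 seats: Violet 2, Gold 10, Silver 13, Teal 6, Amber 14.
At 46 seats: Violet 2, Gold 10, Silver 13, Teal 6, Amber 15.
No faculty's allocation decreased.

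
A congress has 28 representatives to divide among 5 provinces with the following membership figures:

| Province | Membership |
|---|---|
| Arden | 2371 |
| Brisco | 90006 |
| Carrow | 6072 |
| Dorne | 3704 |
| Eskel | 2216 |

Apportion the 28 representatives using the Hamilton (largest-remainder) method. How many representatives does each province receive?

Standard divisor: 104369 ÷ 28 ≈ 3727.464.
Standard quotas: Arden 0.6361, Brisco 24.1467, Carrow 1.6290, Dorne 0.9937, Eskel 0.5945.
Lower quotas: Arden 0, Brisco 24, Carrow 1, Dorne 0, Eskel 0 (sum 25, leaving 3 seats).
Remainders in descending order: Dorne 0.9937, Arden 0.6361, Carrow 0.6290, Eskel 0.5945, Brisco 0.1467.
The surplus seats go to Dorne, Arden, Carrow.

Arden: 1, Brisco: 24, Carrow: 2, Dorne: 1, Eskel: 0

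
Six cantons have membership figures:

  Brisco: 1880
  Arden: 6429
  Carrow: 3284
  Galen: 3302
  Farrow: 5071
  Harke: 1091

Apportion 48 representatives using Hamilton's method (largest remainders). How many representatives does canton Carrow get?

Standard divisor: 21057 ÷ 48 ≈ 438.688.
Standard quotas: Brisco 4.2855, Arden 14.6551, Carrow 7.4860, Galen 7.5270, Farrow 11.5595, Harke 2.4870.
Lower quotas: Brisco 4, Arden 14, Carrow 7, Galen 7, Farrow 11, Harke 2 (sum 45, leaving 3 seats).
Remainders in descending order: Arden 0.6551, Farrow 0.5595, Galen 0.5270, Harke 0.4870, Carrow 0.4860, Brisco 0.2855.
The surplus seats go to Arden, Farrow, Galen.
Carrow receives 7.

7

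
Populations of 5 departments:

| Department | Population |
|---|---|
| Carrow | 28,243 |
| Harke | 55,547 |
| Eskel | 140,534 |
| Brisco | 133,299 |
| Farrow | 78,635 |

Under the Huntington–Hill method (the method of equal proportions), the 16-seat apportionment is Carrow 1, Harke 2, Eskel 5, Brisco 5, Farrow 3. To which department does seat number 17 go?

Priority for the next seat is population ÷ (√(s·(s+1))).
Priorities: Carrow 19970.817, Harke 22676.968, Eskel 25657.881, Brisco 24336.956, Farrow 22699.969.
Highest priority: Eskel.

Eskel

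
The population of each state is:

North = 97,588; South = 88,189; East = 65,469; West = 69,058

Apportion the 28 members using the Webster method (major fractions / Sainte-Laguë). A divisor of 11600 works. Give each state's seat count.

With modified divisor 11600: modified quotas North 8.413, South 7.603, East 5.644, West 5.953.
Rounding to the nearest integer: North 8, South 8, East 6, West 6 (total 28).

North=8, South=8, East=6, West=6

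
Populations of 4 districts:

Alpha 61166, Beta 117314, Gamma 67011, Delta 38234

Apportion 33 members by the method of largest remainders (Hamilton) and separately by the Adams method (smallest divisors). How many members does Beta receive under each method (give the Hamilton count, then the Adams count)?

14 and 13

Hamilton: Alpha 7, Beta 14, Gamma 8, Delta 4.
Adams: Alpha 7, Beta 13, Gamma 8, Delta 5.
Beta gets 14 under Hamilton and 13 under Adams.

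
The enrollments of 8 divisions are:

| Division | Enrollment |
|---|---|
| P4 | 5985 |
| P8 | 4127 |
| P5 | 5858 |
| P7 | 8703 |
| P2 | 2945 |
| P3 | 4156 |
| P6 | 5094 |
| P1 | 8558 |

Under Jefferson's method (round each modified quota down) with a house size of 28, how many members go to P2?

2

Standard divisor 45426/28 ≈ 1622.357; standard quotas: P4 3.689, P8 2.544, P5 3.611, P7 5.364, P2 1.815, P3 2.562, P6 3.140, P1 5.275.
Rounding down gives 3, 2, 3, 5, 1, 2, 3, 5 = 24 seats, so the divisor must be adjusted.
With modified divisor 1440: modified quotas P4 4.156, P8 2.866, P5 4.068, P7 6.044, P2 2.045, P3 2.886, P6 3.538, P1 5.943.
Rounding down: P4 4, P8 2, P5 4, P7 6, P2 2, P3 2, P6 3, P1 5 (total 28).
P2 receives 2.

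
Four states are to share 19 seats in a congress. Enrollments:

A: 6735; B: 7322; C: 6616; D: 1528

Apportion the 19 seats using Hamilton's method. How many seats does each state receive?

A=6; B=6; C=6; D=1

The standard divisor is 22201/19 ≈ 1168.474.
Standard quotas: A 5.7639, B 6.2663, C 5.6621, D 1.3077.
Lower quotas: A 5, B 6, C 5, D 1 (sum 17, leaving 2 seats).
Remainders in descending order: A 0.7639, C 0.6621, D 0.3077, B 0.2663.
The surplus seats go to A, C.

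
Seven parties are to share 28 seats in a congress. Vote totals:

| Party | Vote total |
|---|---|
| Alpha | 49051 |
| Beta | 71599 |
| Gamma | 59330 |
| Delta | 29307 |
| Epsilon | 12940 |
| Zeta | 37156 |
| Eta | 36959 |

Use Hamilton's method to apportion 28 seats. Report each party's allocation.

Standard divisor: 296342 ÷ 28 ≈ 10583.643.
Standard quotas: Alpha 4.6346, Beta 6.7651, Gamma 5.6058, Delta 2.7691, Epsilon 1.2226, Zeta 3.5107, Eta 3.4921.
Lower quotas: Alpha 4, Beta 6, Gamma 5, Delta 2, Epsilon 1, Zeta 3, Eta 3 (sum 24, leaving 4 seats).
Remainders in descending order: Delta 0.7691, Beta 0.7651, Alpha 0.6346, Gamma 0.6058, Zeta 0.5107, Eta 0.4921, Epsilon 0.2226.
The surplus seats go to Delta, Beta, Alpha, Gamma.

Alpha 5, Beta 7, Gamma 6, Delta 3, Epsilon 1, Zeta 3, Eta 3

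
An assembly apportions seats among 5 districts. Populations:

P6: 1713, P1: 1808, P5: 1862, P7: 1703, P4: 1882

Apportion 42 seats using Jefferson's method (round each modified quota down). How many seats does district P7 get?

8

Standard divisor 8968/42 ≈ 213.524; standard quotas: P6 8.023, P1 8.467, P5 8.720, P7 7.976, P4 8.814.
Rounding down gives 8, 8, 8, 7, 8 = 39 seats, so the divisor must be adjusted.
With modified divisor 204: modified quotas P6 8.397, P1 8.863, P5 9.127, P7 8.348, P4 9.225.
Rounding down: P6 8, P1 8, P5 9, P7 8, P4 9 (total 42).
P7 receives 8.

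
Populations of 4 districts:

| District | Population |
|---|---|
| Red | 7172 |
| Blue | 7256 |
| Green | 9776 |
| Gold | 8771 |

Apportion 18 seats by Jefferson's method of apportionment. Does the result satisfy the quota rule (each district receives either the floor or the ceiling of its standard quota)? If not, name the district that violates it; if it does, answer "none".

none

Standard quotas: Red 3.915, Blue 3.961, Green 5.336, Gold 4.788.
Jefferson allocation: Red 4, Blue 4, Green 5, Gold 5.
Every allocation lies between the lower and upper quota.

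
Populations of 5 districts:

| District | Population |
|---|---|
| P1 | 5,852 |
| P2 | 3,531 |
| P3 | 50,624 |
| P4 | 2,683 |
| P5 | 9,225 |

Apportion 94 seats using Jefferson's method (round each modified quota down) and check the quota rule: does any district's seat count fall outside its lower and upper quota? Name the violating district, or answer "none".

Standard quotas: P1 7.649, P2 4.615, P3 66.171, P4 3.507, P5 12.058.
Jefferson allocation: P1 7, P2 4, P3 68, P4 3, P5 12.
P3 has quota 66.171 (lower 66, upper 67) but receives 68 — outside the quota interval.

P3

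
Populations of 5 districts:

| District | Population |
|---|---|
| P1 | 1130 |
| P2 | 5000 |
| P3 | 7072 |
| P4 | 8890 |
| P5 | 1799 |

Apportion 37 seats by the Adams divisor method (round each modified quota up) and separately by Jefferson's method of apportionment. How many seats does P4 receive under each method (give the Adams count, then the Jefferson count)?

13 and 14

Adams: P1 2, P2 8, P3 11, P4 13, P5 3.
Jefferson: P1 1, P2 8, P3 11, P4 14, P5 3.
P4 gets 13 under Adams and 14 under Jefferson.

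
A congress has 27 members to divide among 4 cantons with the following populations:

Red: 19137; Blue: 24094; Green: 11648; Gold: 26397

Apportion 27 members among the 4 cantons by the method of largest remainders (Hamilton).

The standard divisor is 81276/27 ≈ 3010.222.
Standard quotas: Red 6.3573, Blue 8.0041, Green 3.8695, Gold 8.7691.
Lower quotas: Red 6, Blue 8, Green 3, Gold 8 (sum 25, leaving 2 seats).
Remainders in descending order: Green 0.8695, Gold 0.7691, Red 0.3573, Blue 0.0041.
The surplus seats go to Green, Gold.

Red 6, Blue 8, Green 4, Gold 9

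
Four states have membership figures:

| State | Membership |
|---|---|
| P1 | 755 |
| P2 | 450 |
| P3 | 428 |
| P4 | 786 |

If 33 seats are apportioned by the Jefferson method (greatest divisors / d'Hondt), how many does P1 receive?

Standard divisor 2419/33 ≈ 73.303; standard quotas: P1 10.300, P2 6.139, P3 5.839, P4 10.723.
Rounding down gives 10, 6, 5, 10 = 31 seats, so the divisor must be adjusted.
With modified divisor 70: modified quotas P1 10.786, P2 6.429, P3 6.114, P4 11.229.
Rounding down: P1 10, P2 6, P3 6, P4 11 (total 33).
P1 receives 10.

10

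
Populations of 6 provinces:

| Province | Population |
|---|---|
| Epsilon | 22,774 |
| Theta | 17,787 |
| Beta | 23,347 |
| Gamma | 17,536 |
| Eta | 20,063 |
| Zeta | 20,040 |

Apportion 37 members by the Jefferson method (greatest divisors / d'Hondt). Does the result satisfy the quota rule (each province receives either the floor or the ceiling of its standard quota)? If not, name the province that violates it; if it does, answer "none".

none

Standard quotas: Epsilon 6.933, Theta 5.415, Beta 7.107, Gamma 5.338, Eta 6.107, Zeta 6.100.
Jefferson allocation: Epsilon 7, Theta 6, Beta 7, Gamma 5, Eta 6, Zeta 6.
Every allocation lies between the lower and upper quota.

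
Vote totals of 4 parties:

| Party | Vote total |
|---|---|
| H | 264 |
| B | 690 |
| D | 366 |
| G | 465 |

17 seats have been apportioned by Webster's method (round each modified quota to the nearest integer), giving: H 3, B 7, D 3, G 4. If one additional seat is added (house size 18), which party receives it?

D

Priority for the next seat is population ÷ (current seats + 0.5).
Priorities: H 75.429, B 92.000, D 104.571, G 103.333.
Highest priority: D.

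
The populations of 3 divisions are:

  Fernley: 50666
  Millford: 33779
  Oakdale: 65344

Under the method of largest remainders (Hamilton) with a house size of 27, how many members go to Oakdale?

Standard divisor: 149789 ÷ 27 ≈ 5547.741.
Standard quotas: Fernley 9.1327, Millford 6.0888, Oakdale 11.7785.
Lower quotas: Fernley 9, Millford 6, Oakdale 11 (sum 26, leaving 1 seat).
Remainders in descending order: Oakdale 0.7785, Fernley 0.1327, Millford 0.0888.
The surplus seat goes to Oakdale.
Oakdale receives 12.

12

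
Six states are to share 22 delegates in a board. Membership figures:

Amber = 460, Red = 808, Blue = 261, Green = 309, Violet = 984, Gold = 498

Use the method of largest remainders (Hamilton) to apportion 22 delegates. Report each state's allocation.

Amber 3, Red 5, Blue 2, Green 2, Violet 7, Gold 3

Standard divisor: 3320 ÷ 22 ≈ 150.909.
Standard quotas: Amber 3.048, Red 5.354, Blue 1.730, Green 2.048, Violet 6.520, Gold 3.300.
Lower quotas: Amber 3, Red 5, Blue 1, Green 2, Violet 6, Gold 3 (sum 20, leaving 2 seats).
Remainders in descending order: Blue 0.730, Violet 0.520, Red 0.354, Gold 0.300, Amber 0.048, Green 0.048.
Largest remainders: Blue, Violet receive the extra seats.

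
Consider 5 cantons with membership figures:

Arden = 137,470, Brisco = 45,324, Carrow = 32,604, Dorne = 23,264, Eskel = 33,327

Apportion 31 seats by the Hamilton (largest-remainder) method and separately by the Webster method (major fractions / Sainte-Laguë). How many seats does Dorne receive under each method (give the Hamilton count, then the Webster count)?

2 and 3

Hamilton: Arden 16, Brisco 5, Carrow 4, Dorne 2, Eskel 4.
Webster: Arden 15, Brisco 5, Carrow 4, Dorne 3, Eskel 4.
Dorne gets 2 under Hamilton and 3 under Webster.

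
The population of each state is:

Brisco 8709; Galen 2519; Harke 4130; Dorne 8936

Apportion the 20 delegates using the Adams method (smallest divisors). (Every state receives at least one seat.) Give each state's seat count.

Brisco=7, Galen=2, Harke=4, Dorne=7

Standard divisor 24294/20 ≈ 1214.7; standard quotas: Brisco 7.170, Galen 2.074, Harke 3.400, Dorne 7.357.
Rounding up gives 8, 3, 4, 8 = 23 seats, so the divisor must be adjusted.
With modified divisor 1300: modified quotas Brisco 6.699, Galen 1.938, Harke 3.177, Dorne 6.874.
Rounding up: Brisco 7, Galen 2, Harke 4, Dorne 7 (total 20).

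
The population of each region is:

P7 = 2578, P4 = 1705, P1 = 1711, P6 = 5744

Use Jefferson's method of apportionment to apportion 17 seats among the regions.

Standard divisor 11738/17 ≈ 690.471; standard quotas: P7 3.734, P4 2.469, P1 2.478, P6 8.319.
Rounding down gives 3, 2, 2, 8 = 15 seats, so the divisor must be adjusted.
With modified divisor 600: modified quotas P7 4.297, P4 2.842, P1 2.852, P6 9.573.
Rounding down: P7 4, P4 2, P1 2, P6 9 (total 17).

P7=4, P4=2, P1=2, P6=9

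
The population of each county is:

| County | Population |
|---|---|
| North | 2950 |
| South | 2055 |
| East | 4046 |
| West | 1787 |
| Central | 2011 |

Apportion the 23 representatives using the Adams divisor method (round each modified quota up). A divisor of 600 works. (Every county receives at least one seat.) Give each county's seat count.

North 5, South 4, East 7, West 3, Central 4

With modified divisor 600: modified quotas North 4.917, South 3.425, East 6.743, West 2.978, Central 3.352.
Rounding up: North 5, South 4, East 7, West 3, Central 4 (total 23).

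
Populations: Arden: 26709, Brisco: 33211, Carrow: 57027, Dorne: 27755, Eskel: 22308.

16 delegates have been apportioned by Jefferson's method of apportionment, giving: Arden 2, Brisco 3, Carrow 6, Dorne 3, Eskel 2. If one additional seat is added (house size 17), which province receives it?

Priority for the next seat is population ÷ (current seats + 1).
Priorities: Arden 8903.000, Brisco 8302.750, Carrow 8146.714, Dorne 6938.750, Eskel 7436.000.
Highest priority: Arden.

Arden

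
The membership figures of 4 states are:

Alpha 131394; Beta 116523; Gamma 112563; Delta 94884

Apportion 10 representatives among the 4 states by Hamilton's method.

Standard divisor: 455364 ÷ 10 ≈ 45536.4.
Standard quotas: Alpha 2.8855, Beta 2.5589, Gamma 2.4719, Delta 2.0837.
Lower quotas: Alpha 2, Beta 2, Gamma 2, Delta 2 (sum 8, leaving 2 seats).
Remainders in descending order: Alpha 0.8855, Beta 0.5589, Gamma 0.4719, Delta 0.0837.
Largest remainders: Alpha, Beta receive the extra seats.

Alpha 3; Beta 3; Gamma 2; Delta 2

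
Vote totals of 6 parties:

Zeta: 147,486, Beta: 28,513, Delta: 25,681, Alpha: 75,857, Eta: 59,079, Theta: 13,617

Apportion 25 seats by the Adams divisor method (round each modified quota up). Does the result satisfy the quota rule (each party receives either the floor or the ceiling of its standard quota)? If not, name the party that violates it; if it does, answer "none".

Standard quotas: Zeta 10.528, Beta 2.035, Delta 1.833, Alpha 5.415, Eta 4.217, Theta 0.972.
Adams allocation: Zeta 10, Beta 2, Delta 2, Alpha 6, Eta 4, Theta 1.
Every allocation lies between the lower and upper quota.

none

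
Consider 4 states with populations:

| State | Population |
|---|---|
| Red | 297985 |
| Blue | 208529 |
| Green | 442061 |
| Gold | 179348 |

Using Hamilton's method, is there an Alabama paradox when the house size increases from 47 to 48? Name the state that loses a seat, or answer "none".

Gold

At 47 seats: Red 12, Blue 9, Green 18, Gold 8.
At 48 seats: Red 13, Blue 9, Green 19, Gold 7.
Gold drops from 8 to 7.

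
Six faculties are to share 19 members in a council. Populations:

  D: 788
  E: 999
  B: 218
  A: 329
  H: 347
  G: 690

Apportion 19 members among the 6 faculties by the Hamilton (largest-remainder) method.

D 4, E 6, B 1, A 2, H 2, G 4

Standard divisor: 3371 ÷ 19 ≈ 177.421.
Standard quotas: D 4.441, E 5.631, B 1.229, A 1.854, H 1.956, G 3.889.
Lower quotas: D 4, E 5, B 1, A 1, H 1, G 3 (sum 15, leaving 4 seats).
Remainders in descending order: H 0.956, G 0.889, A 0.854, E 0.631, D 0.441, B 0.229.
The surplus seats go to H, G, A, E.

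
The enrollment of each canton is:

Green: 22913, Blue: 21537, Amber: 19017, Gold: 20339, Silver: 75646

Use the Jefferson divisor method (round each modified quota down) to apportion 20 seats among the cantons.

Standard divisor 159452/20 ≈ 7972.6; standard quotas: Green 2.874, Blue 2.701, Amber 2.385, Gold 2.551, Silver 9.488.
Rounding down gives 2, 2, 2, 2, 9 = 17 seats, so the divisor must be adjusted.
With modified divisor 7000: modified quotas Green 3.273, Blue 3.077, Amber 2.717, Gold 2.906, Silver 10.807.
Rounding down: Green 3, Blue 3, Amber 2, Gold 2, Silver 10 (total 20).

Green 3, Blue 3, Amber 2, Gold 2, Silver 10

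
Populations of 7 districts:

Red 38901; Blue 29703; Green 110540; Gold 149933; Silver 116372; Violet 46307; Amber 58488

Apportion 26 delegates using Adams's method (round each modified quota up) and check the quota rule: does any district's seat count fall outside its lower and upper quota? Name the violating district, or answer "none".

none

Standard quotas: Red 1.838, Blue 1.404, Green 5.223, Gold 7.085, Silver 5.499, Violet 2.188, Amber 2.764.
Adams allocation: Red 2, Blue 2, Green 5, Gold 7, Silver 5, Violet 2, Amber 3.
Every allocation lies between the lower and upper quota.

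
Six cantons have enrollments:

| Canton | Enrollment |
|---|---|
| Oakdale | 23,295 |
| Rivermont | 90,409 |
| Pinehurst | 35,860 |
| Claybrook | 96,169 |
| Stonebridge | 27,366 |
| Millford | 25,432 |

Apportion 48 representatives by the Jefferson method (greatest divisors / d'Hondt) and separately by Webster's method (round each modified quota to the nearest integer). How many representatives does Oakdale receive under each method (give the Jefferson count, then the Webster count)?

Jefferson: Oakdale 3, Rivermont 15, Pinehurst 6, Claybrook 16, Stonebridge 4, Millford 4.
Webster: Oakdale 4, Rivermont 15, Pinehurst 6, Claybrook 15, Stonebridge 4, Millford 4.
Oakdale gets 3 under Jefferson and 4 under Webster.

3 and 4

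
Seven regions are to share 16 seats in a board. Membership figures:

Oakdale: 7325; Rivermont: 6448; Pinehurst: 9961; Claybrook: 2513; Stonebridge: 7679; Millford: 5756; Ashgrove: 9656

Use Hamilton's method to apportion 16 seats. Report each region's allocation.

Standard divisor: 49338 ÷ 16 ≈ 3083.625.
Standard quotas: Oakdale 2.3755, Rivermont 2.0910, Pinehurst 3.2303, Claybrook 0.8149, Stonebridge 2.4903, Millford 1.8666, Ashgrove 3.1314.
Lower quotas: Oakdale 2, Rivermont 2, Pinehurst 3, Claybrook 0, Stonebridge 2, Millford 1, Ashgrove 3 (sum 13, leaving 3 seats).
Remainders in descending order: Millford 0.8666, Claybrook 0.8149, Stonebridge 0.4903, Oakdale 0.3755, Pinehurst 0.2303, Ashgrove 0.1314, Rivermont 0.0910.
Largest remainders: Millford, Claybrook, Stonebridge receive the extra seats.

Oakdale=2, Rivermont=2, Pinehurst=3, Claybrook=1, Stonebridge=3, Millford=2, Ashgrove=3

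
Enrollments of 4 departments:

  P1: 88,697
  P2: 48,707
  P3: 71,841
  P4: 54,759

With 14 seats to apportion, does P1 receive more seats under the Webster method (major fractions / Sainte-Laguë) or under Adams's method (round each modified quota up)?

Webster

Webster: P1 5, P2 2, P3 4, P4 3.
Adams: P1 4, P2 3, P3 4, P4 3.
P1 gets 5 under Webster and 4 under Adams.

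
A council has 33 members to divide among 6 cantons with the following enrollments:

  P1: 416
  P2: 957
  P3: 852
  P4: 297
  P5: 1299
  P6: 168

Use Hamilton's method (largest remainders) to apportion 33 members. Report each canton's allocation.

P1 3, P2 8, P3 7, P4 3, P5 11, P6 1

Total 3989; standard divisor 3989/33 ≈ 120.879.
Standard quotas: P1 3.441, P2 7.917, P3 7.048, P4 2.457, P5 10.746, P6 1.390.
Lower quotas: P1 3, P2 7, P3 7, P4 2, P5 10, P6 1 (sum 30, leaving 3 seats).
Remainders in descending order: P2 0.917, P5 0.746, P4 0.457, P1 0.441, P6 0.390, P3 0.048.
Largest remainders: P2, P5, P4 receive the extra seats.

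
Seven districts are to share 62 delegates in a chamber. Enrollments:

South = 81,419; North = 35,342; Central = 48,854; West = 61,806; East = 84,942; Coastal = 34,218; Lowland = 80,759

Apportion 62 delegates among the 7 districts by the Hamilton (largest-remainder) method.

South 12, North 5, Central 7, West 9, East 12, Coastal 5, Lowland 12

Standard divisor: 427340 ÷ 62 ≈ 6892.581.
Standard quotas: South 11.8126, North 5.1275, Central 7.0879, West 8.9670, East 12.3237, Coastal 4.9645, Lowland 11.7168.
Lower quotas: South 11, North 5, Central 7, West 8, East 12, Coastal 4, Lowland 11 (sum 58, leaving 4 seats).
Remainders in descending order: West 0.9670, Coastal 0.9645, South 0.8126, Lowland 0.7168, East 0.3237, North 0.1275, Central 0.0879.
Largest remainders: West, Coastal, South, Lowland receive the extra seats.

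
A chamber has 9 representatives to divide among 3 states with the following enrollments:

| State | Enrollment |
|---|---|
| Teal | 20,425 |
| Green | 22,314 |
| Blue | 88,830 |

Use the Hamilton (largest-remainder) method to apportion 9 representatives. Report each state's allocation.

Teal=1, Green=2, Blue=6

Standard divisor: 131569 ÷ 9 ≈ 14618.778.
Standard quotas: Teal 1.3972, Green 1.5264, Blue 6.0764.
Lower quotas: Teal 1, Green 1, Blue 6 (sum 8, leaving 1 seat).
Remainders in descending order: Green 0.5264, Teal 0.3972, Blue 0.0764.
Largest remainder: Green receives the extra seat.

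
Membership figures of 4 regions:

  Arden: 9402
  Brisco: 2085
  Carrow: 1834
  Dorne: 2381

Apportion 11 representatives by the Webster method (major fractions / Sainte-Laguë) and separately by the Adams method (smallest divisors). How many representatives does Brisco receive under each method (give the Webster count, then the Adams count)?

1 and 2

Webster: Arden 7, Brisco 1, Carrow 1, Dorne 2.
Adams: Arden 6, Brisco 2, Carrow 1, Dorne 2.
Brisco gets 1 under Webster and 2 under Adams.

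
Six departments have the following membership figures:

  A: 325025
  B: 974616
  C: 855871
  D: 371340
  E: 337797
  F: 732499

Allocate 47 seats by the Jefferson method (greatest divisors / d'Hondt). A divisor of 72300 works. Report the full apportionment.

With modified divisor 72300: modified quotas A 4.496, B 13.480, C 11.838, D 5.136, E 4.672, F 10.131.
Rounding down: A 4, B 13, C 11, D 5, E 4, F 10 (total 47).

A 4, B 13, C 11, D 5, E 4, F 10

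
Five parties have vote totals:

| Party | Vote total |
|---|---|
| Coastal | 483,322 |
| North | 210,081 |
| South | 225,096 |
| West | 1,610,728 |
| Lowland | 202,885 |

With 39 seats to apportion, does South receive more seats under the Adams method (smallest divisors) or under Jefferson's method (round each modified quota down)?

Adams: Coastal 7, North 3, South 4, West 22, Lowland 3.
Jefferson: Coastal 7, North 3, South 3, West 23, Lowland 3.
South gets 4 under Adams and 3 under Jefferson.

Adams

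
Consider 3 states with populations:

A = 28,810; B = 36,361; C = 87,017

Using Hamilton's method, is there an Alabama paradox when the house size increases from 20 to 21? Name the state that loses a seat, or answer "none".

At 20 seats: A 4, B 5, C 11.
At 21 seats: A 4, B 5, C 12.
No state's allocation decreased.

none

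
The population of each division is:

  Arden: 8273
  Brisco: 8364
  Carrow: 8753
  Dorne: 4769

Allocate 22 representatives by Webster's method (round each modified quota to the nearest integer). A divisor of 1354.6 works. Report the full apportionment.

Arden=6; Brisco=6; Carrow=6; Dorne=4

With modified divisor 1354.6: modified quotas Arden 6.107, Brisco 6.175, Carrow 6.462, Dorne 3.521.
Rounding to the nearest integer: Arden 6, Brisco 6, Carrow 6, Dorne 4 (total 22).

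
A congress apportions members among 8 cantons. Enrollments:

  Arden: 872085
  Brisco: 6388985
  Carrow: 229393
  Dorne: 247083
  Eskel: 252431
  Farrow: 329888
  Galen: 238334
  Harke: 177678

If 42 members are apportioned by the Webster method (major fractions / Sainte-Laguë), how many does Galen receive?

1

Standard divisor 8735877/42 ≈ 207997.071; standard quotas: Arden 4.193, Brisco 30.717, Carrow 1.103, Dorne 1.188, Eskel 1.214, Farrow 1.586, Galen 1.146, Harke 0.854.
Rounding to the nearest integer gives Arden 4, Brisco 31, Carrow 1, Dorne 1, Eskel 1, Farrow 2, Galen 1, Harke 1 — total 42, matching the house size, so no adjustment is needed.
Galen receives 1.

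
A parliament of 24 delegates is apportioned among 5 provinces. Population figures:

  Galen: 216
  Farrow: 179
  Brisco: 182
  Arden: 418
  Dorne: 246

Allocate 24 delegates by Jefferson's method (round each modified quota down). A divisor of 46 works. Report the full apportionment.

With modified divisor 46: modified quotas Galen 4.696, Farrow 3.891, Brisco 3.957, Arden 9.087, Dorne 5.348.
Rounding down: Galen 4, Farrow 3, Brisco 3, Arden 9, Dorne 5 (total 24).

Galen: 4; Farrow: 3; Brisco: 3; Arden: 9; Dorne: 5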